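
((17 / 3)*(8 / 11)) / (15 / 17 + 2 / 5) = 11560 / 3597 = 3.21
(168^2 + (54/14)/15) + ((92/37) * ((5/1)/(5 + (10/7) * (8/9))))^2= 8441287495281/299037515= 28228.19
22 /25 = 0.88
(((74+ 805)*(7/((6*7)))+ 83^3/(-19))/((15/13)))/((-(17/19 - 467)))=-14794091/265680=-55.68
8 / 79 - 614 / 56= -24029 / 2212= -10.86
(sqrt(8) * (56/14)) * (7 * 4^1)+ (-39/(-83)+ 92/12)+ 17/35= 75143/8715+ 224 * sqrt(2)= 325.41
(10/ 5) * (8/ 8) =2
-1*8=-8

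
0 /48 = 0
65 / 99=0.66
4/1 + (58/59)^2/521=7257768/1813601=4.00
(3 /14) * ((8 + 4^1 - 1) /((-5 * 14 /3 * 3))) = -33 /980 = -0.03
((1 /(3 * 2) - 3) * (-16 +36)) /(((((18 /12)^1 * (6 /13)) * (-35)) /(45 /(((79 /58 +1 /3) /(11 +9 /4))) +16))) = 9588527 /11151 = 859.88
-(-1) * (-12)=-12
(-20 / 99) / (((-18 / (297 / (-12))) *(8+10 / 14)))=-35 / 1098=-0.03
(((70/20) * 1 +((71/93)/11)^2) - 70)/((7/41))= -5706309275/14651406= -389.47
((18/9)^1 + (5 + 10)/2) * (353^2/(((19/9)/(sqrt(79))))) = 1121481 * sqrt(79)/2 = 4983970.58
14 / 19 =0.74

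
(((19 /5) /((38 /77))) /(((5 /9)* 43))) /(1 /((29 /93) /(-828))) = -0.00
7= 7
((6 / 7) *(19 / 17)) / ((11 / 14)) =228 / 187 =1.22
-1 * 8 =-8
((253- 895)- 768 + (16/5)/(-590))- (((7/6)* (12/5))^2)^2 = -54260494/36875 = -1471.47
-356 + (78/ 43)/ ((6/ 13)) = -15139/ 43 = -352.07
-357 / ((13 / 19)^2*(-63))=6137 / 507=12.10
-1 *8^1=-8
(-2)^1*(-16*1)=32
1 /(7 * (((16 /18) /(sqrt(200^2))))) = 225 /7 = 32.14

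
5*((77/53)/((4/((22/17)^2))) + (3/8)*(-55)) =-12263845/122536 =-100.08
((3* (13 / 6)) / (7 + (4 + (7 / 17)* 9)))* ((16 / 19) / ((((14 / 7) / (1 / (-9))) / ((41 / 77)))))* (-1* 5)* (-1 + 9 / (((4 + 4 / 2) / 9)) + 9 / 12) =480233 / 658350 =0.73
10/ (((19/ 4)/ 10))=400/ 19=21.05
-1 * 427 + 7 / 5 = -2128 / 5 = -425.60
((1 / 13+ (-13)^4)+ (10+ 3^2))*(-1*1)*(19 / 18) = -2353093 / 78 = -30167.86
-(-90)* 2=180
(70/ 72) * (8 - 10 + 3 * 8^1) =21.39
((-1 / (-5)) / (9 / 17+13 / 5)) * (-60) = -510 / 133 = -3.83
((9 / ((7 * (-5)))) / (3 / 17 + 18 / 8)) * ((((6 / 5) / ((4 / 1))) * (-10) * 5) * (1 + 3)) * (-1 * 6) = -14688 / 385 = -38.15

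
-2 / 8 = -1 / 4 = -0.25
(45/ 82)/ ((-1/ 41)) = -22.50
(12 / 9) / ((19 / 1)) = 4 / 57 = 0.07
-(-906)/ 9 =302/ 3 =100.67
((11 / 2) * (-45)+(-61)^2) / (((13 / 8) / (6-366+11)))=-9698012 / 13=-746000.92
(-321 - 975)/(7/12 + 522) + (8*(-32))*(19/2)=-15266624/6271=-2434.48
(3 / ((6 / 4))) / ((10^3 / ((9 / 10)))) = 9 / 5000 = 0.00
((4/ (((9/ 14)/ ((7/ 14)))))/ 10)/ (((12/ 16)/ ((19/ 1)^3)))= 2845.21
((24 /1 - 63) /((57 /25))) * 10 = -3250 /19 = -171.05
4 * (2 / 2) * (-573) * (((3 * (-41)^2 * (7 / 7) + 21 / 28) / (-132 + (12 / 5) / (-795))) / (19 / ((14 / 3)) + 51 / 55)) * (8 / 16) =1965728428125 / 224401832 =8759.86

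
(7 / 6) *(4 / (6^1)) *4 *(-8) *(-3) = 224 / 3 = 74.67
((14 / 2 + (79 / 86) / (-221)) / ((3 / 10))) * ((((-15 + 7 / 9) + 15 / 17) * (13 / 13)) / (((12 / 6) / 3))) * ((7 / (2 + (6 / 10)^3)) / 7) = -4348998125 / 20653674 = -210.57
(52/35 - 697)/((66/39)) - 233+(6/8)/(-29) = -2614687/4060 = -644.01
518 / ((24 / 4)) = 259 / 3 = 86.33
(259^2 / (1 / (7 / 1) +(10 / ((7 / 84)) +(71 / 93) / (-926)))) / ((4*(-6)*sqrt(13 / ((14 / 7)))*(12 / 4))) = -6739695151*sqrt(26) / 11298259596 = -3.04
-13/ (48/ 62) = -16.79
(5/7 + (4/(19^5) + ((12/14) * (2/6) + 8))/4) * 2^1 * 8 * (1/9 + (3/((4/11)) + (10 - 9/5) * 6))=400215901150/155994237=2565.58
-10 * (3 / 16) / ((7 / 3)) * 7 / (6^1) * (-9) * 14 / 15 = 63 / 8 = 7.88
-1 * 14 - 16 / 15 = -226 / 15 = -15.07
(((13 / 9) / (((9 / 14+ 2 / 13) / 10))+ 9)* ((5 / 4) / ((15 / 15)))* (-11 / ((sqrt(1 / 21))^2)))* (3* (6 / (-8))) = 8178555 / 464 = 17626.20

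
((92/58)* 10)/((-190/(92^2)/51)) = -19856544/551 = -36037.28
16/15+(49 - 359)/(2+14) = -2197/120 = -18.31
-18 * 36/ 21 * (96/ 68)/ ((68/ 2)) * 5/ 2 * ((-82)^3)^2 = -1969963230827520/ 2023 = -973783109652.75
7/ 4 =1.75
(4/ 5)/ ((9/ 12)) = 16/ 15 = 1.07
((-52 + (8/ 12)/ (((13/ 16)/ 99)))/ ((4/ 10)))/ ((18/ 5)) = 20.30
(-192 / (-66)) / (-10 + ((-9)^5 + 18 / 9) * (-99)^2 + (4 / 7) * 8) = -224 / 44561413237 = -0.00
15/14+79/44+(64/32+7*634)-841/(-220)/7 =1710714/385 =4443.41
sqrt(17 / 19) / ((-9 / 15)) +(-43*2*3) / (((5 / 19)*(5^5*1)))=-5*sqrt(323) / 57 - 4902 / 15625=-1.89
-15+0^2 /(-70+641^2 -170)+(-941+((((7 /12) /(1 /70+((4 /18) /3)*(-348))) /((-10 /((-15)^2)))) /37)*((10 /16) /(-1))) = -18372099199 /19217504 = -956.01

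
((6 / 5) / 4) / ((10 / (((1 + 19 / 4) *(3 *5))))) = 207 / 80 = 2.59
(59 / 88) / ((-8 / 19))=-1121 / 704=-1.59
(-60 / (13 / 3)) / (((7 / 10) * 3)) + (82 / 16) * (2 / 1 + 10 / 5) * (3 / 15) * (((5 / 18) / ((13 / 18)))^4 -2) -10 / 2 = -39392989 / 1999270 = -19.70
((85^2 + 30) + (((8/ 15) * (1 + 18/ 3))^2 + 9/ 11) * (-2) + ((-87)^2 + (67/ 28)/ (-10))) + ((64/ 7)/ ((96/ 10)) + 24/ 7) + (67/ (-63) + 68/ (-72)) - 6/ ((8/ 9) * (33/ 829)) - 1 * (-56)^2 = 1592660033/ 138600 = 11491.05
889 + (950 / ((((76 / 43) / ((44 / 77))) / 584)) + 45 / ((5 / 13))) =1262642 / 7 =180377.43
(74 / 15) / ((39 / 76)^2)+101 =2731739 / 22815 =119.73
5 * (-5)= -25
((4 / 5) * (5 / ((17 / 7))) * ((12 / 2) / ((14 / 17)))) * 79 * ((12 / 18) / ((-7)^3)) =-632 / 343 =-1.84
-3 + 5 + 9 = 11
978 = 978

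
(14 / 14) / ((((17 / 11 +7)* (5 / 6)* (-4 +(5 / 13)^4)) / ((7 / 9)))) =-0.03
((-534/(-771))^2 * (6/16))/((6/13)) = 102973/264196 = 0.39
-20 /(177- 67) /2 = -1 /11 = -0.09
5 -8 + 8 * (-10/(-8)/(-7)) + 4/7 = -27/7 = -3.86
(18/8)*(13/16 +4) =693/64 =10.83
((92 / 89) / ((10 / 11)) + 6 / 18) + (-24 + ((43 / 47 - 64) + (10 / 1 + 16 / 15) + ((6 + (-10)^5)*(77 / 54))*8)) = -644185446724 / 564705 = -1140746.84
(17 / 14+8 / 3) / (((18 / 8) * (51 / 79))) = 25754 / 9639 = 2.67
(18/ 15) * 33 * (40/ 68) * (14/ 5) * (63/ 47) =349272/ 3995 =87.43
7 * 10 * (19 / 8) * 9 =5985 / 4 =1496.25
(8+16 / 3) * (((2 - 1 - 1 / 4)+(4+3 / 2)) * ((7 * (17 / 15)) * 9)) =5950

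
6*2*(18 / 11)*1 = 216 / 11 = 19.64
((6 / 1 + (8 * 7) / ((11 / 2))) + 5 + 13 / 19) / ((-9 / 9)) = -4570 / 209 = -21.87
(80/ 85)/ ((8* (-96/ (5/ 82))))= -5/ 66912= -0.00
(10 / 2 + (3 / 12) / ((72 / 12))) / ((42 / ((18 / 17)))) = 121 / 952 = 0.13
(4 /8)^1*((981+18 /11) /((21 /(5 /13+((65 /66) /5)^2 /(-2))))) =7096709 /830544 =8.54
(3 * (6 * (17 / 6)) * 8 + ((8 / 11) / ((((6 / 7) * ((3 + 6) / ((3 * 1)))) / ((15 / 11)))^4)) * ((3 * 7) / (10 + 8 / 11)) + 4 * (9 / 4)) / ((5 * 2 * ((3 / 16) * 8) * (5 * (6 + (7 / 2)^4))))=155653827436 / 4367835987075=0.04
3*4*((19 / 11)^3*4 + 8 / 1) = 457008 / 1331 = 343.36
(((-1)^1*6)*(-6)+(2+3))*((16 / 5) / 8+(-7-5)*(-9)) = 22222 / 5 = 4444.40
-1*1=-1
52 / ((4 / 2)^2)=13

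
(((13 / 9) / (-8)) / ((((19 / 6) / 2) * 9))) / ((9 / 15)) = -65 / 3078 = -0.02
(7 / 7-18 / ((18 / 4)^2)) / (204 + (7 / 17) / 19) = 323 / 593091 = 0.00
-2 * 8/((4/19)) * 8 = -608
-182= -182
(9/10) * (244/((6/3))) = 549/5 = 109.80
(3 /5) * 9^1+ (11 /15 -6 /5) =4.93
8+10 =18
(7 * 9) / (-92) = -63 / 92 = -0.68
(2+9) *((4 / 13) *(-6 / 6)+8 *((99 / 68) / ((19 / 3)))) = 70730 / 4199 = 16.84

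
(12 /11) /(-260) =-3 /715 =-0.00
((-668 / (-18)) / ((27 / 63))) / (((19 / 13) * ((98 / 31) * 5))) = 67301 / 17955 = 3.75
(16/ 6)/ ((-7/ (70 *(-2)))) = 160/ 3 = 53.33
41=41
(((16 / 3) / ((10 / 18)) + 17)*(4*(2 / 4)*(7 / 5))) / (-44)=-931 / 550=-1.69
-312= -312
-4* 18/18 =-4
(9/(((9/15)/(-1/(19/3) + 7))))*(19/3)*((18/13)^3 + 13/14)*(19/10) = 10469855/2366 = 4425.13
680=680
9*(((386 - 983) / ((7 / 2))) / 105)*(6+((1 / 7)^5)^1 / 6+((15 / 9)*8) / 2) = -762567801 / 4117715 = -185.19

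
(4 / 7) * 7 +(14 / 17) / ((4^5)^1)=34823 / 8704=4.00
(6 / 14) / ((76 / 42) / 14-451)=-63 / 66278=-0.00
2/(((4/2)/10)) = 10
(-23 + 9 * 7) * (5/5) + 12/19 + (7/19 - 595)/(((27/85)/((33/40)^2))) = -3749811/3040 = -1233.49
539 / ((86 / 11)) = 5929 / 86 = 68.94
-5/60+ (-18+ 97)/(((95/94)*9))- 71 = -213401/3420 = -62.40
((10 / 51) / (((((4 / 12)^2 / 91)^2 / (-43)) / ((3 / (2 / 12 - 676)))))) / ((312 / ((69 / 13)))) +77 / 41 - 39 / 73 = 35356539467 / 82528982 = 428.41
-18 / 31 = -0.58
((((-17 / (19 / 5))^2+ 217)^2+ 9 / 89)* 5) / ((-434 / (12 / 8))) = -9773360145075 / 10067557892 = -970.78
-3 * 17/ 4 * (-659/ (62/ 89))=2991201/ 248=12061.29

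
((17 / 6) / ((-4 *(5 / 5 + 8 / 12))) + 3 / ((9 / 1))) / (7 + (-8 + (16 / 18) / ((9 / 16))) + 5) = -297 / 18080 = -0.02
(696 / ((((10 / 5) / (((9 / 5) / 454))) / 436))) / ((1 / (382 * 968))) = 252474178176 / 1135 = 222444209.85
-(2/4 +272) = -545/2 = -272.50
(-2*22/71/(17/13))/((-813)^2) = -572/797789583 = -0.00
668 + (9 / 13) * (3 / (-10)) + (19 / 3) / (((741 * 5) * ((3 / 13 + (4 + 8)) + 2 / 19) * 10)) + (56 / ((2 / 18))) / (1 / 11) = 55362443771 / 8912475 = 6211.79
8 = 8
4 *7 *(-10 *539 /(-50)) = 15092 /5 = 3018.40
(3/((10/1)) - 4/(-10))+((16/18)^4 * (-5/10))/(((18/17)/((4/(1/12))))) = -2647499/196830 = -13.45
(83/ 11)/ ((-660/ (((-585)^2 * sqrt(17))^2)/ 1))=-11016895222125/ 484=-22762180211.00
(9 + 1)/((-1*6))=-5/3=-1.67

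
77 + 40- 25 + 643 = 735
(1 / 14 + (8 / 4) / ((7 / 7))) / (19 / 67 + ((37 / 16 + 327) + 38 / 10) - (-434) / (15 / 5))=233160 / 53810743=0.00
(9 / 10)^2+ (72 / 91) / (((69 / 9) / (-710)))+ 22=-10561867 / 209300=-50.46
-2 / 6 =-1 / 3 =-0.33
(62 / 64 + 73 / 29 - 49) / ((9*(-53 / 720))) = 211185 / 3074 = 68.70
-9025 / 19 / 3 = -475 / 3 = -158.33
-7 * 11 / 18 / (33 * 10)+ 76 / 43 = 40739 / 23220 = 1.75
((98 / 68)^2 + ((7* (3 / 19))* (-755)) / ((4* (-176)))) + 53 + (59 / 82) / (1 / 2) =9145214647 / 158492224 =57.70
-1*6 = -6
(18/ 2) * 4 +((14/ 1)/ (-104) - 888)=-44311/ 52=-852.13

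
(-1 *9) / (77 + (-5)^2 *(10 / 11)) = -99 / 1097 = -0.09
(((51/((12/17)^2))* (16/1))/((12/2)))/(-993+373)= -4913/11160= -0.44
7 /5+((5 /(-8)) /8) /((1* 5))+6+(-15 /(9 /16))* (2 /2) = -18511 /960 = -19.28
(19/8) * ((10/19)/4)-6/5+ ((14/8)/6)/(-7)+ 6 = 1217/240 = 5.07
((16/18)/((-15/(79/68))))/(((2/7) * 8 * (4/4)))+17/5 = 61871/18360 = 3.37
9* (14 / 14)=9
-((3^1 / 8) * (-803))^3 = 13980103929 / 512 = 27304890.49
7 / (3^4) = 7 / 81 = 0.09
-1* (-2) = 2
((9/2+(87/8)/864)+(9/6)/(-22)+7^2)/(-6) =-1354495/152064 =-8.91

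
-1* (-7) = 7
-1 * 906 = -906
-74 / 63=-1.17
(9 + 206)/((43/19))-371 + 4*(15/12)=-271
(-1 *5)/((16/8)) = -5/2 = -2.50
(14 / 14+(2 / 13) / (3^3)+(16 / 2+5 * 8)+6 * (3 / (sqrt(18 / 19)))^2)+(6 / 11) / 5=2048546 / 19305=106.11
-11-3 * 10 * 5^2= -761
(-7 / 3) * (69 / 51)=-161 / 51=-3.16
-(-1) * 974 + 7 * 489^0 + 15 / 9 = 2948 / 3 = 982.67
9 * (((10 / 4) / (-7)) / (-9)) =5 / 14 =0.36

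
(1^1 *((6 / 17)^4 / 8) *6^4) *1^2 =209952 / 83521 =2.51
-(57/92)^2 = -3249/8464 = -0.38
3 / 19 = 0.16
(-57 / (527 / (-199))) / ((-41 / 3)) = -34029 / 21607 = -1.57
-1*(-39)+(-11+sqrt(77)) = sqrt(77)+28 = 36.77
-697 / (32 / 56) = -1219.75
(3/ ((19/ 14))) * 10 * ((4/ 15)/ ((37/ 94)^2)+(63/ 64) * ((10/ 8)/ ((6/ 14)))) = 168989023/ 1664704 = 101.51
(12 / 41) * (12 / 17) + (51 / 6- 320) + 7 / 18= -1950304 / 6273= -310.90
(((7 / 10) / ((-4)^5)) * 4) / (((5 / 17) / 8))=-119 / 1600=-0.07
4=4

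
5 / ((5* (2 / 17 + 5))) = 17 / 87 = 0.20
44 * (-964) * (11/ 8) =-58322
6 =6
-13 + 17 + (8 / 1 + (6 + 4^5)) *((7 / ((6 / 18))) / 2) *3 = 32701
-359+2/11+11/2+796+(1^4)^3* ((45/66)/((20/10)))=19493/44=443.02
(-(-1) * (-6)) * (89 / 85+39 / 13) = -2064 / 85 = -24.28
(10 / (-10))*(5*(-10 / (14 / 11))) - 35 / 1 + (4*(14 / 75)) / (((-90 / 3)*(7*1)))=33722 / 7875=4.28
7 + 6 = 13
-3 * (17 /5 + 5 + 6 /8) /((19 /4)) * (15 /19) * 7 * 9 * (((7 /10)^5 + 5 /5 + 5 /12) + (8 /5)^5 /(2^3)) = -30043547919 /36100000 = -832.23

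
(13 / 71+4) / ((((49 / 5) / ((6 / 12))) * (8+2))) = 297 / 13916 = 0.02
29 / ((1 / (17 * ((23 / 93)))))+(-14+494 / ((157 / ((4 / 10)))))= 7970929 / 73005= 109.18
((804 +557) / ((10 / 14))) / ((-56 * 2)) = -1361 / 80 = -17.01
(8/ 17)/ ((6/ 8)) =32/ 51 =0.63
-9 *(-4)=36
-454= -454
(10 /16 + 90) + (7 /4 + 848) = 7523 /8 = 940.38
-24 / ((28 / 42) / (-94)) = 3384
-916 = -916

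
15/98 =0.15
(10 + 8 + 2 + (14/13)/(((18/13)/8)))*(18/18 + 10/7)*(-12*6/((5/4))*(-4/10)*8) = 2054144/175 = 11737.97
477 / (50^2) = 477 / 2500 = 0.19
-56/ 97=-0.58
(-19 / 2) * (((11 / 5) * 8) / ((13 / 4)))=-3344 / 65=-51.45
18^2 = 324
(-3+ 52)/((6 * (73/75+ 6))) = 1225/1046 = 1.17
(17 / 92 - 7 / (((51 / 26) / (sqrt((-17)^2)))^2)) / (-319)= 1.65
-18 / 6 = -3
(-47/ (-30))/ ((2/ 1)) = 47/ 60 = 0.78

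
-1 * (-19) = 19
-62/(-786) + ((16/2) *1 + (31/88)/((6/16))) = 38986/4323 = 9.02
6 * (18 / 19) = 108 / 19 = 5.68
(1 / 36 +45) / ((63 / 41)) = 66461 / 2268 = 29.30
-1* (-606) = 606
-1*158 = -158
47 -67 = -20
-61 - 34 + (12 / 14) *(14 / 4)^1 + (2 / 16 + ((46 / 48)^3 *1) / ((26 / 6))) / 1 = -5491513 / 59904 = -91.67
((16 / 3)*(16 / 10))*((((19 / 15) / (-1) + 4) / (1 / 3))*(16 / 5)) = 83968 / 375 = 223.91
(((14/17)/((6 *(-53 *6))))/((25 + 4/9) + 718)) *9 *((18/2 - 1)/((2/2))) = -252/6028591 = -0.00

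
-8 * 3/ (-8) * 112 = 336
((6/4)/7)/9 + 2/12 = 4/21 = 0.19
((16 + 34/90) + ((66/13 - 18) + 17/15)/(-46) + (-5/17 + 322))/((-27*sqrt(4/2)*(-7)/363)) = 2675489443*sqrt(2)/8234460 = 459.50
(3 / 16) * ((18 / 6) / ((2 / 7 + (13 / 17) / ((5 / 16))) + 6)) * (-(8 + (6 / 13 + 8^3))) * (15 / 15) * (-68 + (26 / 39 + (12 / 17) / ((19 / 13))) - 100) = 9571741795 / 1711216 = 5593.53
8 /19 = 0.42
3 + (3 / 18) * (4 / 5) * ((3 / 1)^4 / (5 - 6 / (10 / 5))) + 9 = 87 / 5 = 17.40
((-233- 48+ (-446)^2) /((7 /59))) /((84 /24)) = 23438930 /49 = 478345.51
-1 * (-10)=10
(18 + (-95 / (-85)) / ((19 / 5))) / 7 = 311 / 119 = 2.61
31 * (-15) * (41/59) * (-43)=819795/59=13894.83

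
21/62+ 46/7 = 2999/434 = 6.91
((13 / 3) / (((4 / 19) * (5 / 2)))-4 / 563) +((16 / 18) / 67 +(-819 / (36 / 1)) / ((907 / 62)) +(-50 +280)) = 364395139361 / 1539582615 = 236.68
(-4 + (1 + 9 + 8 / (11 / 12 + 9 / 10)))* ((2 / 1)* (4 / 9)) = 1008 / 109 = 9.25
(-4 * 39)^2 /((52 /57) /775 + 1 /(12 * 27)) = 116104622400 /20341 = 5707911.23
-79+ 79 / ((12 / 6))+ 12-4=-63 / 2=-31.50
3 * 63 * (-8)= -1512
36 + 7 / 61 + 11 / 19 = 42528 / 1159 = 36.69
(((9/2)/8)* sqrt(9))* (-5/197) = -135/3152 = -0.04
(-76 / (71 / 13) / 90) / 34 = -247 / 54315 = -0.00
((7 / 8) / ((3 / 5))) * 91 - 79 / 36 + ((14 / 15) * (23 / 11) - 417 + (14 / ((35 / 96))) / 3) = -1076069 / 3960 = -271.73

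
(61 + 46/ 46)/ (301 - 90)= 62/ 211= 0.29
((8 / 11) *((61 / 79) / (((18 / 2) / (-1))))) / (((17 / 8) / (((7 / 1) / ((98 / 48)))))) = -31232 / 310233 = -0.10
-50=-50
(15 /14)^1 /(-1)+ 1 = -1 /14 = -0.07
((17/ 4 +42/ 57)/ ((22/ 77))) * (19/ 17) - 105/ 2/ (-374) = 1729/ 88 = 19.65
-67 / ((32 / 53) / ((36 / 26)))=-31959 / 208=-153.65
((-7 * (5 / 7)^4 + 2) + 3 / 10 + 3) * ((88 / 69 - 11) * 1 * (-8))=32017436 / 118335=270.57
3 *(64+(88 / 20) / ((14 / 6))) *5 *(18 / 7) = 124524 / 49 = 2541.31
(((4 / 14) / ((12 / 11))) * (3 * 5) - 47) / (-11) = 603 / 154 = 3.92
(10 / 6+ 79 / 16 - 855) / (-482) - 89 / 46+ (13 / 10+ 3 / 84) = 21624679 / 18624480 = 1.16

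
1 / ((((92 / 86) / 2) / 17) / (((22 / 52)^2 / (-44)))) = -8041 / 62192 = -0.13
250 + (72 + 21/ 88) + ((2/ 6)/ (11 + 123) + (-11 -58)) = 4479329/ 17688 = 253.24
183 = 183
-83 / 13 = -6.38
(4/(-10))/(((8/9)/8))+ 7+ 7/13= 256/65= 3.94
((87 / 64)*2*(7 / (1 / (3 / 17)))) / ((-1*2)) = -1827 / 1088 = -1.68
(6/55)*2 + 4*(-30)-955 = -59113/55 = -1074.78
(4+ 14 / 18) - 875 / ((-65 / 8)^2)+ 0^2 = -12893 / 1521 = -8.48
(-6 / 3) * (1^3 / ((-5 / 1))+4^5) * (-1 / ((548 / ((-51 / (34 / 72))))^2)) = 7463502 / 93845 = 79.53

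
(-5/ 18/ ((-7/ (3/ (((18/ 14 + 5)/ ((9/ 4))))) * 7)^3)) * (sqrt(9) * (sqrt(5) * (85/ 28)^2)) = 237016125 * sqrt(5)/ 2932095975424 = 0.00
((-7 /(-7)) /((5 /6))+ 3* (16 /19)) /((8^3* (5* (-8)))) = -0.00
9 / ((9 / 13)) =13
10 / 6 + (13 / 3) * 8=109 / 3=36.33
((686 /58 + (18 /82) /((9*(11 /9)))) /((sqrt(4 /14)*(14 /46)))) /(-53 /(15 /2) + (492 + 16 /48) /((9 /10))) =240566085*sqrt(14) /6673847488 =0.13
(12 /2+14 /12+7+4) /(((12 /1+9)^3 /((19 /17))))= 2071 /944622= 0.00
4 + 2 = 6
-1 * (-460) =460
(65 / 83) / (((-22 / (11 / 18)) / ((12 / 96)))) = -65 / 23904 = -0.00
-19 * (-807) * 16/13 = 245328/13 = 18871.38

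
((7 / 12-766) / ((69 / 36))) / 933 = -0.43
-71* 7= -497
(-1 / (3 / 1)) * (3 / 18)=-1 / 18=-0.06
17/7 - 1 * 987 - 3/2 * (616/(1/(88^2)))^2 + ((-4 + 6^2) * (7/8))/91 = -3106166734544352/91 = -34133700379608.26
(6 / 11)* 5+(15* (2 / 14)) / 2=585 / 154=3.80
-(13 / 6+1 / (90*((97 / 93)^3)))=-29795932 / 13690095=-2.18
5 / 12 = 0.42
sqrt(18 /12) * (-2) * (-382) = 382 * sqrt(6) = 935.71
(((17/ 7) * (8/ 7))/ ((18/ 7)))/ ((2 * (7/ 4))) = 136/ 441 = 0.31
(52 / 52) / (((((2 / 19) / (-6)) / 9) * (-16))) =513 / 16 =32.06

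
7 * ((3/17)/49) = 3/119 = 0.03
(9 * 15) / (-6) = -45 / 2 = -22.50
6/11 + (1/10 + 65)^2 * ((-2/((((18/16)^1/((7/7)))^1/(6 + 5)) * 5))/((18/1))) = -11388788/12375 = -920.31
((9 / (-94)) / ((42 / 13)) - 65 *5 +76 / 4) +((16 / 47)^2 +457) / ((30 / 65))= 126992323 / 185556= 684.39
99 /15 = 33 /5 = 6.60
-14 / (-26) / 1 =7 / 13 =0.54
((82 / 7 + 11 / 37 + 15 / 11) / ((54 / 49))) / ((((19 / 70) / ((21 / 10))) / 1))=726131 / 7733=93.90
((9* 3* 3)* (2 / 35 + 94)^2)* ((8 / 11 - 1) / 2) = -1316727576 / 13475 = -97716.33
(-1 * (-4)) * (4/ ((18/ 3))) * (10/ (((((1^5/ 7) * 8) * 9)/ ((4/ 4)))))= 70/ 27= 2.59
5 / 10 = 1 / 2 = 0.50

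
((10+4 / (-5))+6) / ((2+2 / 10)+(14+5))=38 / 53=0.72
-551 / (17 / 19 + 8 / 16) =-20938 / 53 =-395.06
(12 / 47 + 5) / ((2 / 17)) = 4199 / 94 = 44.67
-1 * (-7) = 7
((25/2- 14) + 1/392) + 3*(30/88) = -2047/4312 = -0.47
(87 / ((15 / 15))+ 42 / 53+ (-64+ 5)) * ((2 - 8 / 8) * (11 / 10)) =8393 / 265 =31.67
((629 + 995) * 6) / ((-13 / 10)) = -97440 / 13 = -7495.38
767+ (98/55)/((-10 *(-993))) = 209448574/273075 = 767.00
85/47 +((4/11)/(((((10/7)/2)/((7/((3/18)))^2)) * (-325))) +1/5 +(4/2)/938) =-296517131/394018625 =-0.75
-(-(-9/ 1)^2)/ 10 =81/ 10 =8.10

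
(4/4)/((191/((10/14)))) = 5/1337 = 0.00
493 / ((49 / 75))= 36975 / 49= 754.59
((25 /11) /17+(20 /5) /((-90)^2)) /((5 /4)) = 203248 /1893375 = 0.11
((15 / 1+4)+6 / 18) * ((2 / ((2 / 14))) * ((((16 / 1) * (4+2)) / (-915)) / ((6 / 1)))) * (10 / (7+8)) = -25984 / 8235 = -3.16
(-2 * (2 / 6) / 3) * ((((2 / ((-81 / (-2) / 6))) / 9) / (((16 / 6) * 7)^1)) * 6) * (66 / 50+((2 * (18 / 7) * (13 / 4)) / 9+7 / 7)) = -2924 / 297675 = -0.01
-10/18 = -5/9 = -0.56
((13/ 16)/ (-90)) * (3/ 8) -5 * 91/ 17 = -1747421/ 65280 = -26.77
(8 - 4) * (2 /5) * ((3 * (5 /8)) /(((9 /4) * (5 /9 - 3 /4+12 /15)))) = 240 /109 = 2.20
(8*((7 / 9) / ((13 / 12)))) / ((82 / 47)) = 5264 / 1599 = 3.29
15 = 15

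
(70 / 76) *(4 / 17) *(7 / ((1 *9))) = 490 / 2907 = 0.17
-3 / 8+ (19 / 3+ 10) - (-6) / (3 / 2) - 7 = 311 / 24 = 12.96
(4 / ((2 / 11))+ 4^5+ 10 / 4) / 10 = 2097 / 20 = 104.85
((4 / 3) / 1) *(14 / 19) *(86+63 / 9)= 91.37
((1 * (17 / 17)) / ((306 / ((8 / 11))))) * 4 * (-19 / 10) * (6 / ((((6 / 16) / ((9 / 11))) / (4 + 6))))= -4864 / 2057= -2.36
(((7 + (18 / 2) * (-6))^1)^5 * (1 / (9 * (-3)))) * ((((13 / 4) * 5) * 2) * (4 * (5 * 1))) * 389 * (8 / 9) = 463919080159600 / 243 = 1909132017117.70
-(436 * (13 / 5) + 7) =-5703 / 5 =-1140.60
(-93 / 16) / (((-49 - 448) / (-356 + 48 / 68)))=-70215 / 16898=-4.16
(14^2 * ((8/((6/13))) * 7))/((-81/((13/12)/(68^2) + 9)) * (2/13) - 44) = -115796038540/220986537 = -524.00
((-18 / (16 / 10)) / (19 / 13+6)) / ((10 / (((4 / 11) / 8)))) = -117 / 17072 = -0.01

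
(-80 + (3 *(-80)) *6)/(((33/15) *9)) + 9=-6709/99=-67.77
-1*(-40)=40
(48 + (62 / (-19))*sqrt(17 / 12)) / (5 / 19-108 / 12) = -456 / 83 + 31*sqrt(51) / 498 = -5.05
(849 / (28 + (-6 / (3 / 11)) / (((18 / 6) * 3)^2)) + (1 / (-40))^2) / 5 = 55016323 / 8984000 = 6.12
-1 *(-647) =647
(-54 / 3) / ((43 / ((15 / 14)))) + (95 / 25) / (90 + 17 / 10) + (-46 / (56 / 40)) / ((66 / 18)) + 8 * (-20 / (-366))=-8.93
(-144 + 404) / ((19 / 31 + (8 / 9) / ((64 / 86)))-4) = -290160 / 2447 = -118.58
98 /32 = 49 /16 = 3.06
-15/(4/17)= -255/4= -63.75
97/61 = 1.59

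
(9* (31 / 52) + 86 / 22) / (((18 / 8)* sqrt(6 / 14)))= 5305* sqrt(21) / 3861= 6.30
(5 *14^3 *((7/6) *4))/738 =86.76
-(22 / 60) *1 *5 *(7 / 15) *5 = -77 / 18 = -4.28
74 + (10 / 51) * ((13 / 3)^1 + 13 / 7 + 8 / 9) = 242222 / 3213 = 75.39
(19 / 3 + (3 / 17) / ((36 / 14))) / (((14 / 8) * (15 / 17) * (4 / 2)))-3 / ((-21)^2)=4556 / 2205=2.07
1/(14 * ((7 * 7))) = 1/686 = 0.00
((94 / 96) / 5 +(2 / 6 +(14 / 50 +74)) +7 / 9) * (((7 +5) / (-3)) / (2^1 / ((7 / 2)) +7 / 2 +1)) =-1904791 / 31950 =-59.62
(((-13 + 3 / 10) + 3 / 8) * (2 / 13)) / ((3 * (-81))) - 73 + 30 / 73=-334754831 / 4612140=-72.58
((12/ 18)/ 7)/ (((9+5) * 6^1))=1/ 882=0.00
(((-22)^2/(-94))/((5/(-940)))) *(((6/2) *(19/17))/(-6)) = -9196/17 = -540.94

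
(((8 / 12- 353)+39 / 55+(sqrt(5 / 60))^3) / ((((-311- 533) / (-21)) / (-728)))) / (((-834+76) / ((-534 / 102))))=3289214474 / 74771015- 56693 * sqrt(3) / 32627352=43.99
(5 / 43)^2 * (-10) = -250 / 1849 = -0.14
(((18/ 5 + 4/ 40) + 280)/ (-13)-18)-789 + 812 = -16.82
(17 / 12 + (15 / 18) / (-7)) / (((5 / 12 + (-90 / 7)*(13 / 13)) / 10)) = -218 / 209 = -1.04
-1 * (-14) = 14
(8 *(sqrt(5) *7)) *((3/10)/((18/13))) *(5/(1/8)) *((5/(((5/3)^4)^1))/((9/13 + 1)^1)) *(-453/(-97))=115754184 *sqrt(5)/133375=1940.65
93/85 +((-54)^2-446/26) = 3204434/1105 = 2899.94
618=618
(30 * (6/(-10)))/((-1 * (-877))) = -18/877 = -0.02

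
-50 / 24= -25 / 12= -2.08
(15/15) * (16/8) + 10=12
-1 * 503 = -503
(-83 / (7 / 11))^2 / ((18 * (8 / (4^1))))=833569 / 1764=472.54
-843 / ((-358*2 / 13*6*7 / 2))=3653 / 5012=0.73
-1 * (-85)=85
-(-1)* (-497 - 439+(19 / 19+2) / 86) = -935.97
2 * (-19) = -38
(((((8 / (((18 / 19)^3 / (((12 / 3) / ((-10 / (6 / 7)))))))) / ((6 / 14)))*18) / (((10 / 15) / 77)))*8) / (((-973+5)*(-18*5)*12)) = -48013 / 400950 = -0.12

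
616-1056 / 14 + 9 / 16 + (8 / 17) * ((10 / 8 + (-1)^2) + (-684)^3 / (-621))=10643451097 / 43792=243045.56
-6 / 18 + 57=170 / 3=56.67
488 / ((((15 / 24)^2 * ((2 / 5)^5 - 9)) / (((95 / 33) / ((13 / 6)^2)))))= -4450560000 / 52224887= -85.22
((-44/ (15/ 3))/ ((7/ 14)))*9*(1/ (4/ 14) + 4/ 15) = -14916/ 25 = -596.64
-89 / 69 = -1.29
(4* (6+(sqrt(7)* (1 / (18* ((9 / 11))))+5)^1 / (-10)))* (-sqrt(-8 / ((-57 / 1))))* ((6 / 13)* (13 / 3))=44* sqrt(114)* (-810+sqrt(7)) / 23085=-16.43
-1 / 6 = -0.17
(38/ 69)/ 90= 19/ 3105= 0.01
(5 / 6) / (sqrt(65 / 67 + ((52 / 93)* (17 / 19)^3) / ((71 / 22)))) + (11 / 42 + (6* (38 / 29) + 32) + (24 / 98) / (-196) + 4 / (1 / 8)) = 95* sqrt(27910186524304851) / 19922520774 + 30130999 / 417774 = 72.92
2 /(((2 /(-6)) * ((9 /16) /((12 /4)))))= -32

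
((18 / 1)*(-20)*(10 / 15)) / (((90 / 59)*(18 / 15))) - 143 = -2467 / 9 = -274.11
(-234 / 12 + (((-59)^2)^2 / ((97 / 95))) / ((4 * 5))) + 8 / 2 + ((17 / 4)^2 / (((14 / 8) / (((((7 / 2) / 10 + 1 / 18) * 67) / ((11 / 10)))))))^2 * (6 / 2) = 783482784497257 / 993795264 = 788374.44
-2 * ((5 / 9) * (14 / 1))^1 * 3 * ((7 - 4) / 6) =-70 / 3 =-23.33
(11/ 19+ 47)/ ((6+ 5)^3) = 904/ 25289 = 0.04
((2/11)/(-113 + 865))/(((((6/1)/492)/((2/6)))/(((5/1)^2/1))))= 1025/6204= 0.17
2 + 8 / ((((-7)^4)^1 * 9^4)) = 31505930 / 15752961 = 2.00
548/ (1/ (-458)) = -250984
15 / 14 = 1.07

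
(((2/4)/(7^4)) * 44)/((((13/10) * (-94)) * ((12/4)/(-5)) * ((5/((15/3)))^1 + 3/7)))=55/628719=0.00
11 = 11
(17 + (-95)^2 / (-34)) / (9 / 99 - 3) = 92917 / 1088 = 85.40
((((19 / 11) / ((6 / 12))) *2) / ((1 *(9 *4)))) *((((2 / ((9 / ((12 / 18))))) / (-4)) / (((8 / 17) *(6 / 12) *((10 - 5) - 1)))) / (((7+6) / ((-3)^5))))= 323 / 2288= 0.14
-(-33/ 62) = 33/ 62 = 0.53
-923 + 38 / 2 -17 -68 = -989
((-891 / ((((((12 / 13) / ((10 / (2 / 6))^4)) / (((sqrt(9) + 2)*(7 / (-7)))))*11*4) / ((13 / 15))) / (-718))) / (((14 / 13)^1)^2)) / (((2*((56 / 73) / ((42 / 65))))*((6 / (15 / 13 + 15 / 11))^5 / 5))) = -1740934285875000000 / 1333663331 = -1305377635.73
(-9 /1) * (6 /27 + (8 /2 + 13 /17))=-763 /17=-44.88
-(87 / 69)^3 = -24389 / 12167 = -2.00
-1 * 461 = -461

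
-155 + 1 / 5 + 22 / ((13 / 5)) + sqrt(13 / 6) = -9512 / 65 + sqrt(78) / 6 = -144.87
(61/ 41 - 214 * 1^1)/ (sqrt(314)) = -8713 * sqrt(314)/ 12874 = -11.99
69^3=328509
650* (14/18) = 4550/9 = 505.56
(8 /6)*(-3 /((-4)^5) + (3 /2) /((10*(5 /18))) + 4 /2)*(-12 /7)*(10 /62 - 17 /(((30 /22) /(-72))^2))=2391064592033 /8680000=275468.27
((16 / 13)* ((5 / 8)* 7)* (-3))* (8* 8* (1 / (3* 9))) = -4480 / 117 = -38.29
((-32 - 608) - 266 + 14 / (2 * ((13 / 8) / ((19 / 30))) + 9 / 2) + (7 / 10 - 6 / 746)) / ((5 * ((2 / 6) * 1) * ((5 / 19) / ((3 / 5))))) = -35166836109 / 28441250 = -1236.47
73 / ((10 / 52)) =1898 / 5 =379.60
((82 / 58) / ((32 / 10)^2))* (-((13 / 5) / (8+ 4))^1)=-2665 / 89088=-0.03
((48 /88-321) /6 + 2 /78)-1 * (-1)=-44945 /858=-52.38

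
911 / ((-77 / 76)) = -69236 / 77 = -899.17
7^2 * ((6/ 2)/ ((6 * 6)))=49/ 12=4.08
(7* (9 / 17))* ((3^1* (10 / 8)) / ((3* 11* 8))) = 315 / 5984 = 0.05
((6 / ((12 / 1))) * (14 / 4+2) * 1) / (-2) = -11 / 8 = -1.38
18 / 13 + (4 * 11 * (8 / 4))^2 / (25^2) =111922 / 8125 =13.78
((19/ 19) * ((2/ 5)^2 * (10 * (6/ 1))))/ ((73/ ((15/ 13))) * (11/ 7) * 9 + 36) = 112/ 10859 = 0.01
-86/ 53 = -1.62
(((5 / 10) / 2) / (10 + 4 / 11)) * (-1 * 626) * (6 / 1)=-3443 / 38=-90.61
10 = 10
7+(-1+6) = 12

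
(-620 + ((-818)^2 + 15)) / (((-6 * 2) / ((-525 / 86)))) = 116990825 / 344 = 340089.61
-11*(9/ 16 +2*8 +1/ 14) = -20493/ 112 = -182.97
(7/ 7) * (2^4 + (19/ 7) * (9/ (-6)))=167/ 14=11.93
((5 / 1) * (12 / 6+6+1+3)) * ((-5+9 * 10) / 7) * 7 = 5100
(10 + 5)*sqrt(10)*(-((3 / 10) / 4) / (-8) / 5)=9*sqrt(10) / 320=0.09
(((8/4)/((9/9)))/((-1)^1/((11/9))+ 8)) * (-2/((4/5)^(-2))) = -704/1975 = -0.36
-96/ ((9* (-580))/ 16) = 0.29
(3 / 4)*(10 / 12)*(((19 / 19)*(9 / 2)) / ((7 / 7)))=45 / 16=2.81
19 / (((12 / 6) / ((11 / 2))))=209 / 4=52.25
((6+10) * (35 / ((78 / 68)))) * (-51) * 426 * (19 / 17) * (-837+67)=118664515200 / 13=9128039630.77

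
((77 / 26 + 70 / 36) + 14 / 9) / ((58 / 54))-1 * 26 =-7534 / 377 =-19.98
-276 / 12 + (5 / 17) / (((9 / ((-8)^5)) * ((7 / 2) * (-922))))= -11191973 / 493731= -22.67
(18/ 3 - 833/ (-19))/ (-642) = -947/ 12198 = -0.08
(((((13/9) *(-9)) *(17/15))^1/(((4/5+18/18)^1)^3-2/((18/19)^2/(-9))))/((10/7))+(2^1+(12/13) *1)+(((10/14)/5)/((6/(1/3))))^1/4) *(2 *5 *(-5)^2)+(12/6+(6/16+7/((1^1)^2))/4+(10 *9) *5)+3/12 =236779382369/218076768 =1085.76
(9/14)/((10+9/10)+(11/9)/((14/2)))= 405/6977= 0.06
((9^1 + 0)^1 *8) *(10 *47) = 33840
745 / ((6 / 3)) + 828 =2401 / 2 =1200.50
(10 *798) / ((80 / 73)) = 7281.75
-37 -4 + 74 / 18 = -332 / 9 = -36.89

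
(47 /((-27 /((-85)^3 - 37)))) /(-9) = -28865614 /243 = -118788.53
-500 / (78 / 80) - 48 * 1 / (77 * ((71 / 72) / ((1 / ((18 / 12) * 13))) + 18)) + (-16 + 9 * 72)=639470296 / 5366361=119.16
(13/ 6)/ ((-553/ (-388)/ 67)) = 168974/ 1659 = 101.85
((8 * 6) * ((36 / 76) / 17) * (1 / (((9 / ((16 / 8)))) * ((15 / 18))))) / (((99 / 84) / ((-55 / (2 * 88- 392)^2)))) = -28 / 78489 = -0.00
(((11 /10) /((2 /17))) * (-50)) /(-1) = 935 /2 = 467.50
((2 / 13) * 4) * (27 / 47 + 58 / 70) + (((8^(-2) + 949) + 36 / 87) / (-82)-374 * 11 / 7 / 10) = -32307475283 / 464946560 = -69.49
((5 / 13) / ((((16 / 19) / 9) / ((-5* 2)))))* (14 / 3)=-9975 / 52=-191.83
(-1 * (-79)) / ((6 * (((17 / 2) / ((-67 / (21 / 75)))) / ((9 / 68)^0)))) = -132325 / 357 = -370.66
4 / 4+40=41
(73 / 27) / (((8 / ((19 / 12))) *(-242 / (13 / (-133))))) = 949 / 4390848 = 0.00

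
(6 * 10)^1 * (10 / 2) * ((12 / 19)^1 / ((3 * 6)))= 200 / 19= 10.53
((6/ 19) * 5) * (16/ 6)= 80/ 19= 4.21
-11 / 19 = -0.58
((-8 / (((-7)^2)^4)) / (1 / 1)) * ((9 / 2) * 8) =-288 / 5764801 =-0.00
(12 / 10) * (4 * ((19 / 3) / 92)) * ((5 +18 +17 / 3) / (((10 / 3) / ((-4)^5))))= -1673216 / 575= -2909.94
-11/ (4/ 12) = -33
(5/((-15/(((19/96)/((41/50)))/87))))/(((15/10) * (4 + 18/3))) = -95/1540944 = -0.00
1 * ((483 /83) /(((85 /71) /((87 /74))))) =2983491 /522070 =5.71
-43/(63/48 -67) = 688/1051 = 0.65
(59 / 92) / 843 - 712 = -55219813 / 77556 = -712.00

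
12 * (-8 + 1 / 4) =-93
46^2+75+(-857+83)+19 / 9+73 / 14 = 179465 / 126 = 1424.33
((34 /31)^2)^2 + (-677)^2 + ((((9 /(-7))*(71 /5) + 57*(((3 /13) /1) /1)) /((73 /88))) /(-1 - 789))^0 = 423278716266 /923521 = 458331.45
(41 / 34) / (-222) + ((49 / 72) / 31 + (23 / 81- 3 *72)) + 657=5575986803 / 12635352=441.30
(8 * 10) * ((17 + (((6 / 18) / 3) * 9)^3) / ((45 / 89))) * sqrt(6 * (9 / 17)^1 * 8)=34176 * sqrt(51) / 17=14356.79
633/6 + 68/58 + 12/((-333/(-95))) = 708797/6438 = 110.10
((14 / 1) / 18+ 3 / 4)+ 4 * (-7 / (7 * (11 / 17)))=-1843 / 396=-4.65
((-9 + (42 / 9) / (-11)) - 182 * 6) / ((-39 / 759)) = 835981 / 39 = 21435.41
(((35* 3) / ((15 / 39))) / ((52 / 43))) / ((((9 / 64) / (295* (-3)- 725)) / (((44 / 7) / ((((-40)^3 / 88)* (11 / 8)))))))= 1218448 / 75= 16245.97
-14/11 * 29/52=-203/286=-0.71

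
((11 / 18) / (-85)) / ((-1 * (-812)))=-11 / 1242360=-0.00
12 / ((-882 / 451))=-902 / 147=-6.14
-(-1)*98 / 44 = 49 / 22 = 2.23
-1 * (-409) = 409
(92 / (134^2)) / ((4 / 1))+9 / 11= 161857 / 197516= 0.82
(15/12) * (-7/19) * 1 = -35/76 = -0.46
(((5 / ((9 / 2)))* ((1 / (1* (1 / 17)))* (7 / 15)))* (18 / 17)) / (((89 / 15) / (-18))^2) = 680400 / 7921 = 85.90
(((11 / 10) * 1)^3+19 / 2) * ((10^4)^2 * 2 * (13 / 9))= 28160600000 / 9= 3128955555.56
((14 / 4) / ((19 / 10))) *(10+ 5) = 525 / 19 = 27.63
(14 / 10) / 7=1 / 5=0.20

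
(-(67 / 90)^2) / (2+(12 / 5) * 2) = -4489 / 55080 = -0.08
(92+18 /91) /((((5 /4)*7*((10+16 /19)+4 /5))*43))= 318820 /15147223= 0.02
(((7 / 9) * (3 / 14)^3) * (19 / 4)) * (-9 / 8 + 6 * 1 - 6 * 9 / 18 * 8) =-8721 / 12544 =-0.70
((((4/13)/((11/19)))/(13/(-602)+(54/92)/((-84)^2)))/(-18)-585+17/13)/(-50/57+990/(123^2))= 199624758779887/278277608895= 717.36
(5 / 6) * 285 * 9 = 4275 / 2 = 2137.50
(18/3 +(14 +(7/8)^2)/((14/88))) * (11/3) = 5797/16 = 362.31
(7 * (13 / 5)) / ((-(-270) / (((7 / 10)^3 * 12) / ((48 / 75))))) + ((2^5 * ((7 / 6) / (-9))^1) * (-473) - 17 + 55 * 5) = 479629639 / 216000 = 2220.51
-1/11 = -0.09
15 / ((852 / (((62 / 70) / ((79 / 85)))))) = 2635 / 157052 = 0.02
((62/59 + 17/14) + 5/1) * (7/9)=6001/1062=5.65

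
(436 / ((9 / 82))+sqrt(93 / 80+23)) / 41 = sqrt(9665) / 820+872 / 9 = 97.01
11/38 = 0.29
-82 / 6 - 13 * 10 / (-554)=-13.43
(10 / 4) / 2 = 5 / 4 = 1.25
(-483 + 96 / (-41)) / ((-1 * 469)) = 297 / 287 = 1.03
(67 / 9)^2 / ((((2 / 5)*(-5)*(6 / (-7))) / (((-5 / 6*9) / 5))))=-31423 / 648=-48.49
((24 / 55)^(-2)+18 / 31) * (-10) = -520715 / 8928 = -58.32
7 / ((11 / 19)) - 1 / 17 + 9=3933 / 187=21.03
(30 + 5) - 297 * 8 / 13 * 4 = -696.08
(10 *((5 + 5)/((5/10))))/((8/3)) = 75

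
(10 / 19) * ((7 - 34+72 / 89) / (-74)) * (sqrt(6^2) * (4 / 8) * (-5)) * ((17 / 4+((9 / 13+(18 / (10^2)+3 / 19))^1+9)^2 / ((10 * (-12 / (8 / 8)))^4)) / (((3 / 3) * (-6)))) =104545034334626767 / 52821104128000000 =1.98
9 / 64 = 0.14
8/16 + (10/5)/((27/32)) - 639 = -34351/54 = -636.13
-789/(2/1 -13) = 789/11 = 71.73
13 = 13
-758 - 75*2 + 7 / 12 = -10889 / 12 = -907.42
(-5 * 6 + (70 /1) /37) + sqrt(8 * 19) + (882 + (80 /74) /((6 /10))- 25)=2 * sqrt(38) + 92207 /111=843.02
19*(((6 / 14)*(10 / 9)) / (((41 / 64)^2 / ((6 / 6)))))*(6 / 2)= 778240 / 11767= 66.14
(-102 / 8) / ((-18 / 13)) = 221 / 24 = 9.21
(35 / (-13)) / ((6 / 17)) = -595 / 78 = -7.63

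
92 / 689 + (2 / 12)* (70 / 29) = 32119 / 59943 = 0.54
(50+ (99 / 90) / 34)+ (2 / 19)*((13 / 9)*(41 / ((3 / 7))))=11263723 / 174420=64.58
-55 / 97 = -0.57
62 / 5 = 12.40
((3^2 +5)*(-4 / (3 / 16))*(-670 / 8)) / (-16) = -4690 / 3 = -1563.33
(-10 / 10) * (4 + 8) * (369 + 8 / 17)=-75372 / 17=-4433.65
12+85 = 97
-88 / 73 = -1.21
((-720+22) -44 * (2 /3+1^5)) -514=-3856 /3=-1285.33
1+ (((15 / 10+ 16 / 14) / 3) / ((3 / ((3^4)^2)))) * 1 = 26987 / 14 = 1927.64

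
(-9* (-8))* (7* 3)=1512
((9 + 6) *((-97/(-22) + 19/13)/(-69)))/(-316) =365/90376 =0.00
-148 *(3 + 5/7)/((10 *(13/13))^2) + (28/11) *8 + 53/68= 2048049/130900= 15.65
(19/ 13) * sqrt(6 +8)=19 * sqrt(14)/ 13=5.47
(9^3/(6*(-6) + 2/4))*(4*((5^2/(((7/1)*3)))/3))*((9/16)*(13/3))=-78975/994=-79.45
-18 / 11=-1.64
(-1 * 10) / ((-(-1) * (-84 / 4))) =10 / 21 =0.48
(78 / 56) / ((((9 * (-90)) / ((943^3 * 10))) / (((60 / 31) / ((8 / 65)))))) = -3542923634575 / 15624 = -226761625.36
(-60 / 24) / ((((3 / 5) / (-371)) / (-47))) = -435925 / 6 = -72654.17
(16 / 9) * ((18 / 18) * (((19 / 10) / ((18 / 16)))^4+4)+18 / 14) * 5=6164133712 / 51667875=119.30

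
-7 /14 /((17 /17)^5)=-1 /2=-0.50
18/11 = 1.64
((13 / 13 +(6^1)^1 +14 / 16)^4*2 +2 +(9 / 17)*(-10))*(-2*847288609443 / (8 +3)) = -20618818300823362137 / 17408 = -1184444985111636.15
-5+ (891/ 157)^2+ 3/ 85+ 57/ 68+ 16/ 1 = 44.08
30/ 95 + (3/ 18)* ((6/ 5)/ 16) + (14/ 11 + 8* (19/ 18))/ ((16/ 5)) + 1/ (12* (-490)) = 4961989/ 1474704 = 3.36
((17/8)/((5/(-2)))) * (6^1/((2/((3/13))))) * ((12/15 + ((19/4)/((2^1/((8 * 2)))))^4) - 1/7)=-11165906799/9100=-1227022.73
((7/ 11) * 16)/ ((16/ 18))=126/ 11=11.45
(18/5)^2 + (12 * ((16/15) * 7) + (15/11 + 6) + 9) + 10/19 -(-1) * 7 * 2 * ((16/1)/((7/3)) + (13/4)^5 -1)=14118960387/2675200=5277.72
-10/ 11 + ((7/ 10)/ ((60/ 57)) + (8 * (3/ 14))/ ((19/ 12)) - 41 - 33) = -73.16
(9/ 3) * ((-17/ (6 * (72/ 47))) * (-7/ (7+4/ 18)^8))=26751145617/ 5098317006250000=0.00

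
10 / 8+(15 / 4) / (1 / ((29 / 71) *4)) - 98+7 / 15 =-384067 / 4260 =-90.16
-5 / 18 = -0.28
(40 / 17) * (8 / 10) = 32 / 17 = 1.88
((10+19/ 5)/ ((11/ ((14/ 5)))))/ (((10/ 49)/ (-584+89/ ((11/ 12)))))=-126760452/ 15125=-8380.86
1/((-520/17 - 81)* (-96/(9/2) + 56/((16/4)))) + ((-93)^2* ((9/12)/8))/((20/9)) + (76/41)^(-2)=1760534711801/4821111680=365.17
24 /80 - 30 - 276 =-3057 /10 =-305.70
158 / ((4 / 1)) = 79 / 2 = 39.50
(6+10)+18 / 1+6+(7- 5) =42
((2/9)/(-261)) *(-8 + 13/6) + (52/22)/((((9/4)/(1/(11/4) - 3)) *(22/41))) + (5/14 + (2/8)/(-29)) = -1262681153/262627596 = -4.81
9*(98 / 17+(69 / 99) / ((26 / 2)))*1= 127299 / 2431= 52.36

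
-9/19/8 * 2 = -9/76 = -0.12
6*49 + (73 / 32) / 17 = 160009 / 544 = 294.13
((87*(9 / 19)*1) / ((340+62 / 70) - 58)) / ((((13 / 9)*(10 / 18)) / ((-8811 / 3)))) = -533.18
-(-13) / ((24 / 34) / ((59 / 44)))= 13039 / 528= 24.70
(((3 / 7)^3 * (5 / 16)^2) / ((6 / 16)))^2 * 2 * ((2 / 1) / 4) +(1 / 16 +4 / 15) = 595592719 / 1807088640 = 0.33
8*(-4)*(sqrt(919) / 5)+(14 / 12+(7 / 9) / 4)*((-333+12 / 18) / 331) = -32*sqrt(919) / 5 - 48853 / 35748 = -195.38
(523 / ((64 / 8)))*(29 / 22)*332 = 1258861 / 44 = 28610.48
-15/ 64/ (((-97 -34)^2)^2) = -15/ 18847994944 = -0.00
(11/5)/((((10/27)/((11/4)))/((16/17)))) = 15.37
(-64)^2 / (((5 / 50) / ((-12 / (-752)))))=30720 / 47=653.62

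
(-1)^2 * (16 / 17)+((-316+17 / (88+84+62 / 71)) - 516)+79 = -9229563 / 12274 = -751.96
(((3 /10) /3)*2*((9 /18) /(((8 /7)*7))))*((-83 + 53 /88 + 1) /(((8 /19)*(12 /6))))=-1.21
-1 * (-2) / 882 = 1 / 441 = 0.00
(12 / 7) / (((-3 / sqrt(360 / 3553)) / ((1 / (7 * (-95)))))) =24 * sqrt(35530) / 16539215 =0.00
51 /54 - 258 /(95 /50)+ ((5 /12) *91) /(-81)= -2498963 /18468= -135.31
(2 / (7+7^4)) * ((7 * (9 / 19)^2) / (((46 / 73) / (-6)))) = -17739 / 1428116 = -0.01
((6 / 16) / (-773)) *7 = -21 / 6184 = -0.00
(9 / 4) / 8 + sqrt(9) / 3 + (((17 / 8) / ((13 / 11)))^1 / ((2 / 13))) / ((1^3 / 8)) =3033 / 32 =94.78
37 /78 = 0.47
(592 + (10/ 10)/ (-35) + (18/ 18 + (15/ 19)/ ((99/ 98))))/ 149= 13029908/ 3269805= 3.98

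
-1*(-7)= 7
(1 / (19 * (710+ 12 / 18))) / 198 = 0.00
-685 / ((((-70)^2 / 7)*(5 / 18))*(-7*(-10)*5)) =-1233 / 122500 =-0.01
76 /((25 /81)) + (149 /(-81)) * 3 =162487 /675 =240.72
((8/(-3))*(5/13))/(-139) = 40/5421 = 0.01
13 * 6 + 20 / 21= 1658 / 21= 78.95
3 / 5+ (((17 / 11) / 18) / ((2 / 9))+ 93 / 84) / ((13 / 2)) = 4153 / 5005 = 0.83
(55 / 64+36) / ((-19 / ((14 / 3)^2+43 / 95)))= -44837513 / 1039680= -43.13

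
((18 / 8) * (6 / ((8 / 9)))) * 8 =243 / 2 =121.50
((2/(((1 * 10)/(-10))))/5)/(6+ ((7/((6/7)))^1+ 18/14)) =-84/3245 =-0.03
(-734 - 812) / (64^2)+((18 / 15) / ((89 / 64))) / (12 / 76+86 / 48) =52810327 / 810199040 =0.07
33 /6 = 11 /2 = 5.50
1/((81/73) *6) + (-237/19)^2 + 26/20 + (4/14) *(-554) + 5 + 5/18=24777773/6140610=4.04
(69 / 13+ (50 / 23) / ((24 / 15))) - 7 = -399 / 1196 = -0.33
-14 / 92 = -7 / 46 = -0.15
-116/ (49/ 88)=-10208/ 49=-208.33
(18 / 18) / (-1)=-1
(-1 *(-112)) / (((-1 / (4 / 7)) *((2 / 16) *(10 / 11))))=-2816 / 5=-563.20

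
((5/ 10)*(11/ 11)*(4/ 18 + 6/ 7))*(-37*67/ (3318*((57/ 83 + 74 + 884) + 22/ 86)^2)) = -536807461823/ 1224236208610661652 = -0.00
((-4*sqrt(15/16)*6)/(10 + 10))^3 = -81*sqrt(15)/200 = -1.57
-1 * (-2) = 2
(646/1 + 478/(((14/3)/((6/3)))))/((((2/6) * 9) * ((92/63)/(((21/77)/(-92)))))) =-13401/23276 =-0.58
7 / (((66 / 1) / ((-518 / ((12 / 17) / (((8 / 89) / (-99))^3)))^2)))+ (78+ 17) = 13201742636090644899114896399 / 138965711958848846866715217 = 95.00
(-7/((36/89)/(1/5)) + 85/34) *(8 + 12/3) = -173/15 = -11.53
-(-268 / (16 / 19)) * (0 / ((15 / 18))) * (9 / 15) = 0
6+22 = 28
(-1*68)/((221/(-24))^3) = 55296/634933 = 0.09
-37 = -37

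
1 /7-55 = -384 /7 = -54.86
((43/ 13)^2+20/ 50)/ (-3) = -9583/ 2535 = -3.78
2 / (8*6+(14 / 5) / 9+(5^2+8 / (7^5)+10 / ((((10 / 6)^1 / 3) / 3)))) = 1512630 / 96287663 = 0.02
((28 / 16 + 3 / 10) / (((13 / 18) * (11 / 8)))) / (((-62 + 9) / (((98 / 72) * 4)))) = -8036 / 37895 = -0.21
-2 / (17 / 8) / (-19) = 16 / 323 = 0.05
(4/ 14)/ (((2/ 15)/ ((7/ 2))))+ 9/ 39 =201/ 26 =7.73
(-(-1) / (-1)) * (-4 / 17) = 4 / 17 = 0.24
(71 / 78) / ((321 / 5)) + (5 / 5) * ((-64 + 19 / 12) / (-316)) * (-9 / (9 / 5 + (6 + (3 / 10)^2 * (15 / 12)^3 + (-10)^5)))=3593974519475 / 253164062577582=0.01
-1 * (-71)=71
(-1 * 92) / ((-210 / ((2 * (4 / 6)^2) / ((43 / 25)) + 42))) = 756884 / 40635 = 18.63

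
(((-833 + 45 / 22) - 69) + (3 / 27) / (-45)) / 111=-8018617 / 989010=-8.11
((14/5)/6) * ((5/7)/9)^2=5/1701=0.00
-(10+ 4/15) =-154/15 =-10.27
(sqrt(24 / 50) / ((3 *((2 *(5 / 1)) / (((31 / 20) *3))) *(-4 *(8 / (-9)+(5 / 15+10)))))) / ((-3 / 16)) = 93 *sqrt(3) / 10625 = 0.02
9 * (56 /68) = 7.41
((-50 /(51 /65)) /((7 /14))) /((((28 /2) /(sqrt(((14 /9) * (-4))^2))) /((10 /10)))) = -26000 /459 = -56.64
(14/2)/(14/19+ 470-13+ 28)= 133/9229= 0.01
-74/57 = -1.30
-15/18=-5/6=-0.83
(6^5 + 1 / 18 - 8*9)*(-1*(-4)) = 30816.22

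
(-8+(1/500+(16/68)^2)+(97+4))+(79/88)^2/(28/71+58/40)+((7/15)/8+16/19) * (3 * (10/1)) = 120.51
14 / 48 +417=10015 / 24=417.29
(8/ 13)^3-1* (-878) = 1929478/ 2197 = 878.23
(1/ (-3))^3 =-1/ 27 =-0.04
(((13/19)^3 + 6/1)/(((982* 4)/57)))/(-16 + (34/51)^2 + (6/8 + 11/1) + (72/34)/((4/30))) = 19898109/2620124282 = 0.01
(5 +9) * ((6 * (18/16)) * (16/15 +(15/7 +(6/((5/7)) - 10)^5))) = -4297527/6250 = -687.60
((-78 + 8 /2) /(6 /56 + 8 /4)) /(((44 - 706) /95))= 98420 /19529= 5.04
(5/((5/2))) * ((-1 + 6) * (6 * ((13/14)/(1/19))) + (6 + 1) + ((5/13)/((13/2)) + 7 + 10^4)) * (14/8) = 12472777/338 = 36901.71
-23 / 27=-0.85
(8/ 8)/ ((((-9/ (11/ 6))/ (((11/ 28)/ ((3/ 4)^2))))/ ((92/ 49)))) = -22264/ 83349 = -0.27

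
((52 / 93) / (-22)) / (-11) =0.00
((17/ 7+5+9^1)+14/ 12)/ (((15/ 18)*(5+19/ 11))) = 8129/ 2590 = 3.14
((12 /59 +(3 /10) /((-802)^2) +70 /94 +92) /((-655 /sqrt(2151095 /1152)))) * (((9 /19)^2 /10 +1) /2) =-2039678783205743 * sqrt(4302190) /1349575191829952000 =-3.13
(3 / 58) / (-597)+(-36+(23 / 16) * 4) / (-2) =698287 / 46168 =15.12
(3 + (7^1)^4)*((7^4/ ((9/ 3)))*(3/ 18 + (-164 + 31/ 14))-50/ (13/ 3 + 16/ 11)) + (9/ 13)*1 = -6949381341473/ 22347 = -310976029.96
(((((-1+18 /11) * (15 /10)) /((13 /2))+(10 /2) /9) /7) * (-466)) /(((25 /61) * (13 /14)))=-51394208 /418275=-122.87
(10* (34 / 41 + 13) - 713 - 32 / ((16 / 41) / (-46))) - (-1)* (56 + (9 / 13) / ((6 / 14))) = 1734866 / 533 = 3254.91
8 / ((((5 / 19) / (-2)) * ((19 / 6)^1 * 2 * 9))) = -16 / 15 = -1.07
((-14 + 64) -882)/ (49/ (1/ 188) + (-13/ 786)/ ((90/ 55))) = -11771136/ 130331233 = -0.09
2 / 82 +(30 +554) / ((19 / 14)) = 335235 / 779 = 430.34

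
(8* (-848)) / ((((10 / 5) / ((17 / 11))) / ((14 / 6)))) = -403648 / 33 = -12231.76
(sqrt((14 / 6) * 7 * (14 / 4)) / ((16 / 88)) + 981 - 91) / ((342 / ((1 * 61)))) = 4697 * sqrt(42) / 4104 + 27145 / 171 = 166.16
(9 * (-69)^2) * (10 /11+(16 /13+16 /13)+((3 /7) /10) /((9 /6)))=728990037 /5005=145652.36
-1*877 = -877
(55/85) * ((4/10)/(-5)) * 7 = -0.36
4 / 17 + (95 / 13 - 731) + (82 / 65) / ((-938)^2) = -351682444543 / 486113810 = -723.46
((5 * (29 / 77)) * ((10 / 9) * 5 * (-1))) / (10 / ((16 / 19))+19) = -58000 / 171171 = -0.34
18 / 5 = 3.60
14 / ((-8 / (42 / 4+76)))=-1211 / 8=-151.38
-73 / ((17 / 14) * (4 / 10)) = -150.29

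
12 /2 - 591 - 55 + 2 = -638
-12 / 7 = -1.71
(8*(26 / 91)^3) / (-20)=-16 / 1715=-0.01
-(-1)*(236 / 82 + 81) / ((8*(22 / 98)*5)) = 168511 / 18040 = 9.34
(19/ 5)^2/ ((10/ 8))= 1444/ 125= 11.55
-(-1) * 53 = 53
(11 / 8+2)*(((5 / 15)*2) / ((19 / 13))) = 117 / 76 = 1.54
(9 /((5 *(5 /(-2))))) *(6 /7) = -108 /175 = -0.62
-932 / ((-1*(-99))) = -932 / 99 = -9.41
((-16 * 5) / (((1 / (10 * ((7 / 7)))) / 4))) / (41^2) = -3200 / 1681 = -1.90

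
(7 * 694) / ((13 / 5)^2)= 121450 / 169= 718.64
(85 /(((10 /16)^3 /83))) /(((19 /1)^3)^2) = 722432 /1176147025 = 0.00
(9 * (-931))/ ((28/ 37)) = -44289/ 4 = -11072.25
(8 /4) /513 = 2 /513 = 0.00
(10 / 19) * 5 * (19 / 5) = 10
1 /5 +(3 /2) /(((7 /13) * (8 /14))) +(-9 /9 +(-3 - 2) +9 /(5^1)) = 7 /8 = 0.88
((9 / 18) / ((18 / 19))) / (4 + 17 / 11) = 209 / 2196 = 0.10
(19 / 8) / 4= 19 / 32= 0.59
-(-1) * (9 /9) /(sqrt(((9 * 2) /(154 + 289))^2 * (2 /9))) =443 * sqrt(2) /12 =52.21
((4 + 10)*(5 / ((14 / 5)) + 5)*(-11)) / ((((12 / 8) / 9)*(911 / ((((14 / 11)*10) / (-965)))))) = 15960 / 175823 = 0.09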